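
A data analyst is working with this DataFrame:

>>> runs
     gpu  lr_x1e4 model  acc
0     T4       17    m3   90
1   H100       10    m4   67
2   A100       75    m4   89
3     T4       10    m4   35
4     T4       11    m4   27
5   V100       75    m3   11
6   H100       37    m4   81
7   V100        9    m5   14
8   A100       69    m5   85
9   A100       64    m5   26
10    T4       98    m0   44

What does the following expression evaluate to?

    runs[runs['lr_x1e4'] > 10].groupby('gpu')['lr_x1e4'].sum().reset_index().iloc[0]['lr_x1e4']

filter rows where lr_x1e4 > 10:
     gpu  lr_x1e4 model  acc
0     T4       17    m3   90
2   A100       75    m4   89
4     T4       11    m4   27
5   V100       75    m3   11
6   H100       37    m4   81
8   A100       69    m5   85
9   A100       64    m5   26
10    T4       98    m0   44
group by gpu, sum of lr_x1e4:
gpu
A100    208
H100     37
T4      126
V100     75
Name: lr_x1e4, dtype: int64
reset_index():
    gpu  lr_x1e4
0  A100      208
1  H100       37
2    T4      126
3  V100       75

208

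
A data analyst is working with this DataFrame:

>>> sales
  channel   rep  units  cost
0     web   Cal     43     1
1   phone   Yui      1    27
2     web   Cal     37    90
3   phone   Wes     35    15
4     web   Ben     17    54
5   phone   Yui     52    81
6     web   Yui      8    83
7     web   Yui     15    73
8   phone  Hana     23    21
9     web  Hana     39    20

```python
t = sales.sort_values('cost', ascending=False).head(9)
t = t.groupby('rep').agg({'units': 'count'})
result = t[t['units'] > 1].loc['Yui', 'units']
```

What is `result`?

sort by cost descending:
  channel   rep  units  cost
2     web   Cal     37    90
6     web   Yui      8    83
5   phone   Yui     52    81
7     web   Yui     15    73
4     web   Ben     17    54
1   phone   Yui      1    27
8   phone  Hana     23    21
9     web  Hana     39    20
3   phone   Wes     35    15
0     web   Cal     43     1
take first 9 rows:
  channel   rep  units  cost
2     web   Cal     37    90
6     web   Yui      8    83
5   phone   Yui     52    81
7     web   Yui     15    73
4     web   Ben     17    54
1   phone   Yui      1    27
8   phone  Hana     23    21
9     web  Hana     39    20
3   phone   Wes     35    15
group by rep, count of units:
      units
rep        
Ben       1
Cal       1
Hana      2
Wes       1
Yui       4
filter rows where units > 1:
      units
rep        
Hana      2
Yui       4
The value at row 'Yui', column 'units' is 4.

4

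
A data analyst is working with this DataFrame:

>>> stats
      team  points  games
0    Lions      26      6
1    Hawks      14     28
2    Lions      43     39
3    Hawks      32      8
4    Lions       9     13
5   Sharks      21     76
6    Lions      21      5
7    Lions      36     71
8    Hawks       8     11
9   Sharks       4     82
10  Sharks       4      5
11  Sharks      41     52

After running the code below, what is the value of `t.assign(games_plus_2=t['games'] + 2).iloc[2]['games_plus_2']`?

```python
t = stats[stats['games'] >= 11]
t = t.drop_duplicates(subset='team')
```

filter rows where games >= 11:
      team  points  games
1    Hawks      14     28
2    Lions      43     39
4    Lions       9     13
5   Sharks      21     76
7    Lions      36     71
8    Hawks       8     11
9   Sharks       4     82
11  Sharks      41     52
drop duplicate team (keep=first):
     team  points  games
1   Hawks      14     28
2   Lions      43     39
5  Sharks      21     76
add column games_plus_2 = t['games'] + 2:
     team  points  games  games_plus_2
1   Hawks      14     28            30
2   Lions      43     39            41
5  Sharks      21     76            78
value at position 2, column 'games_plus_2' → 78

78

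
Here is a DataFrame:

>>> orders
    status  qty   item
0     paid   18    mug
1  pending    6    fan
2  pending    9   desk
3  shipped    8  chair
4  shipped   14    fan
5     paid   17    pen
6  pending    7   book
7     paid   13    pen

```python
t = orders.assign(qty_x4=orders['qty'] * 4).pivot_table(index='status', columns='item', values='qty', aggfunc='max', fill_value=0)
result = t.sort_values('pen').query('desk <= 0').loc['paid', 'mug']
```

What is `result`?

18

add column qty_x4 = orders['qty'] * 4:
    status  qty   item  qty_x4
0     paid   18    mug      72
1  pending    6    fan      24
2  pending    9   desk      36
3  shipped    8  chair      32
4  shipped   14    fan      56
5     paid   17    pen      68
6  pending    7   book      28
7     paid   13    pen      52
pivot: rows=status, cols=item, max(qty):
item     book  chair  desk  fan  mug  pen
status                                   
paid        0      0     0    0   18   17
pending     7      0     9    6    0    0
shipped     0      8     0   14    0    0
sort by pen:
item     book  chair  desk  fan  mug  pen
status                                   
pending     7      0     9    6    0    0
shipped     0      8     0   14    0    0
paid        0      0     0    0   18   17
filter rows where desk <= 0:
item     book  chair  desk  fan  mug  pen
status                                   
shipped     0      8     0   14    0    0
paid        0      0     0    0   18   17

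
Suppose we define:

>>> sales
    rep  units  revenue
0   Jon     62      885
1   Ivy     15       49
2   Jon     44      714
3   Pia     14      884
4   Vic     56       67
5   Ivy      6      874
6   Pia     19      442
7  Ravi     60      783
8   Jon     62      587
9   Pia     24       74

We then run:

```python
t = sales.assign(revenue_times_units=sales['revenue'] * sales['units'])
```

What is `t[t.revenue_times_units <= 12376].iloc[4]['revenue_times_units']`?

add column revenue_times_units = sales['revenue'] * sales['units']:
    rep  units  revenue  revenue_times_units
0   Jon     62      885                54870
1   Ivy     15       49                  735
2   Jon     44      714                31416
3   Pia     14      884                12376
4   Vic     56       67                 3752
5   Ivy      6      874                 5244
6   Pia     19      442                 8398
7  Ravi     60      783                46980
8   Jon     62      587                36394
9   Pia     24       74                 1776
filter rows where revenue_times_units <= 12376:
   rep  units  revenue  revenue_times_units
1  Ivy     15       49                  735
3  Pia     14      884                12376
4  Vic     56       67                 3752
5  Ivy      6      874                 5244
6  Pia     19      442                 8398
9  Pia     24       74                 1776

8398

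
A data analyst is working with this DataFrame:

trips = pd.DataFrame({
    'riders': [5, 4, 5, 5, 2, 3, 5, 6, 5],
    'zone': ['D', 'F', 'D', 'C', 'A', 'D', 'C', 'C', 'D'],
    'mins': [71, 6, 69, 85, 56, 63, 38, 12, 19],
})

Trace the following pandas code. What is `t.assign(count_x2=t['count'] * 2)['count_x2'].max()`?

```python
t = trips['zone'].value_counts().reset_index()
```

value_counts of zone:
zone
D    4
C    3
F    1
A    1
Name: count, dtype: int64
reset_index():
  zone  count
0    D      4
1    C      3
2    F      1
3    A      1
add column count_x2 = t['count'] * 2:
  zone  count  count_x2
0    D      4         8
1    C      3         6
2    F      1         2
3    A      1         2

8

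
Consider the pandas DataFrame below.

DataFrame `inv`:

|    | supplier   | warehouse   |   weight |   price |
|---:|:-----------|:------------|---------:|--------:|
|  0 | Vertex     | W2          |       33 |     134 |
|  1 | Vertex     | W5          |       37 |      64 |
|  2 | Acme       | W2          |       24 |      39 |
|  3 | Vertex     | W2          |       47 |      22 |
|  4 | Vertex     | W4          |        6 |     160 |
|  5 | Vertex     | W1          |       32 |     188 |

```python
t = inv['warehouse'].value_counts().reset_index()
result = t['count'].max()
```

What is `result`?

3

value_counts of warehouse:
warehouse
W2    3
W5    1
W4    1
W1    1
Name: count, dtype: int64
reset_index():
  warehouse  count
0        W2      3
1        W5      1
2        W4      1
3        W1      1
The max of column 'count' is 3.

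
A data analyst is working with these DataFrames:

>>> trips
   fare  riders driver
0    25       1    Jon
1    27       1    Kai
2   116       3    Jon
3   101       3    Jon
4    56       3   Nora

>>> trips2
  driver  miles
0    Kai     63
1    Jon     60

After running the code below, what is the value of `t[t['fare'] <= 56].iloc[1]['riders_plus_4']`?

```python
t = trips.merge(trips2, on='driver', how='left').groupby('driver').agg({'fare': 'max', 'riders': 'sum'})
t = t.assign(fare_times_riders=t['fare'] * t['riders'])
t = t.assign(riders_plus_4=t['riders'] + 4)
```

7

merge on 'driver' (how='left') → 5 rows:
   fare  riders driver  miles
0    25       1    Jon   60.0
1    27       1    Kai   63.0
2   116       3    Jon   60.0
3   101       3    Jon   60.0
4    56       3   Nora    NaN
group by driver: max(fare), sum(riders):
        fare  riders
driver              
Jon      116       7
Kai       27       1
Nora      56       3
add column fare_times_riders = t['fare'] * t['riders']:
        fare  riders  fare_times_riders
driver                                 
Jon      116       7                812
Kai       27       1                 27
Nora      56       3                168
add column riders_plus_4 = t['riders'] + 4:
        fare  riders  fare_times_riders  riders_plus_4
driver                                                
Jon      116       7                812             11
Kai       27       1                 27              5
Nora      56       3                168              7
filter rows where fare <= 56:
        fare  riders  fare_times_riders  riders_plus_4
driver                                                
Kai       27       1                 27              5
Nora      56       3                168              7
So iloc[1]['riders_plus_4'] = 7.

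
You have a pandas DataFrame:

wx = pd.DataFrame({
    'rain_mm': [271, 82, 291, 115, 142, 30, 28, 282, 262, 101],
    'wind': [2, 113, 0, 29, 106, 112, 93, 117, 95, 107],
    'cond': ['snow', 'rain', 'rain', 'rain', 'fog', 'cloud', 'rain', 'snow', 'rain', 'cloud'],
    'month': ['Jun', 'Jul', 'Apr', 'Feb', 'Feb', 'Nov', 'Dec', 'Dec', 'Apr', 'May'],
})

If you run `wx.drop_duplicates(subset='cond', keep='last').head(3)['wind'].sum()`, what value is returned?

318

drop duplicate cond (keep=last):
   rain_mm  wind   cond month
4      142   106    fog   Feb
7      282   117   snow   Dec
8      262    95   rain   Apr
9      101   107  cloud   May
take first 3 rows:
   rain_mm  wind  cond month
4      142   106   fog   Feb
7      282   117  snow   Dec
8      262    95  rain   Apr
Reading off the sum of column 'wind', we get 318.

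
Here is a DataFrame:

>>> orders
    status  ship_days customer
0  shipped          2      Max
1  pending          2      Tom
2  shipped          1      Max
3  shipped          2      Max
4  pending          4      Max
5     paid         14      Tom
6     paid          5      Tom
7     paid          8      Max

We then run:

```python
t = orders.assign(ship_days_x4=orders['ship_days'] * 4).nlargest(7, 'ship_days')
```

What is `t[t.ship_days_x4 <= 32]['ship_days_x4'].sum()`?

add column ship_days_x4 = orders['ship_days'] * 4:
    status  ship_days customer  ship_days_x4
0  shipped          2      Max             8
1  pending          2      Tom             8
2  shipped          1      Max             4
3  shipped          2      Max             8
4  pending          4      Max            16
5     paid         14      Tom            56
6     paid          5      Tom            20
7     paid          8      Max            32
take 7 rows with largest ship_days:
    status  ship_days customer  ship_days_x4
5     paid         14      Tom            56
7     paid          8      Max            32
6     paid          5      Tom            20
4  pending          4      Max            16
0  shipped          2      Max             8
1  pending          2      Tom             8
3  shipped          2      Max             8
filter rows where ship_days_x4 <= 32:
    status  ship_days customer  ship_days_x4
7     paid          8      Max            32
6     paid          5      Tom            20
4  pending          4      Max            16
0  shipped          2      Max             8
1  pending          2      Tom             8
3  shipped          2      Max             8

92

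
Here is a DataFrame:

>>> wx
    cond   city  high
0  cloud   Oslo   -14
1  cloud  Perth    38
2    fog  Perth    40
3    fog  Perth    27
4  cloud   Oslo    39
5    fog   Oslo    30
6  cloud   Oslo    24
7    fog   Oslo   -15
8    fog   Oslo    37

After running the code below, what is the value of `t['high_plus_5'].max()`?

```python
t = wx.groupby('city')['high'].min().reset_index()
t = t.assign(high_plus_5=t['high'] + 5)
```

32

group by city, min of high:
city
Oslo    -15
Perth    27
Name: high, dtype: int64
reset_index():
    city  high
0   Oslo   -15
1  Perth    27
add column high_plus_5 = t['high'] + 5:
    city  high  high_plus_5
0   Oslo   -15          -10
1  Perth    27           32
The max of column 'high_plus_5' is 32.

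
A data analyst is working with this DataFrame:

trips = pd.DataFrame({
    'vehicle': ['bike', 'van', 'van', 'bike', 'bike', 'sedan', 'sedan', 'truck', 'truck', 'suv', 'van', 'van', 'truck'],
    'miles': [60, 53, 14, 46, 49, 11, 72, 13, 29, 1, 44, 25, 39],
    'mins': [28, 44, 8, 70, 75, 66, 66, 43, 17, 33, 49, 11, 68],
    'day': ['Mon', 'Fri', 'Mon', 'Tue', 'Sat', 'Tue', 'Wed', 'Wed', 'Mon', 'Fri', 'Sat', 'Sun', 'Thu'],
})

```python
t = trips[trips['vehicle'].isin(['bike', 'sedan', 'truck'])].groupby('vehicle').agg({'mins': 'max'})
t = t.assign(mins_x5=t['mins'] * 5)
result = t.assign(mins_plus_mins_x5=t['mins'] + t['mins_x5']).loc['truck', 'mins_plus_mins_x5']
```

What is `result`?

filter rows where vehicle in ['bike', 'sedan', 'truck']:
   vehicle  miles  mins  day
0     bike     60    28  Mon
3     bike     46    70  Tue
4     bike     49    75  Sat
5    sedan     11    66  Tue
6    sedan     72    66  Wed
7    truck     13    43  Wed
8    truck     29    17  Mon
12   truck     39    68  Thu
group by vehicle, max of mins:
         mins
vehicle      
bike       75
sedan      66
truck      68
add column mins_x5 = t['mins'] * 5:
         mins  mins_x5
vehicle               
bike       75      375
sedan      66      330
truck      68      340
add column mins_plus_mins_x5 = t['mins'] + t['mins_x5']:
         mins  mins_x5  mins_plus_mins_x5
vehicle                                  
bike       75      375                450
sedan      66      330                396
truck      68      340                408
Taking the value at row 'truck', column 'mins_plus_mins_x5' gives 408.

408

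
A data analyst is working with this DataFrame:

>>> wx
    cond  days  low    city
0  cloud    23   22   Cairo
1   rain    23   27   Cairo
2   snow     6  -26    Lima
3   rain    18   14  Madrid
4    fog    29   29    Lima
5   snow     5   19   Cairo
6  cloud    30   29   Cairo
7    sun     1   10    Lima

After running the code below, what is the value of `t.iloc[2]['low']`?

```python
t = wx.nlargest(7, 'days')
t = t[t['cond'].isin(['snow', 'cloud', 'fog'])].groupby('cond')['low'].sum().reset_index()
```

take 7 rows with largest days:
    cond  days  low    city
6  cloud    30   29   Cairo
4    fog    29   29    Lima
0  cloud    23   22   Cairo
1   rain    23   27   Cairo
3   rain    18   14  Madrid
2   snow     6  -26    Lima
5   snow     5   19   Cairo
filter rows where cond in ['snow', 'cloud', 'fog']:
    cond  days  low   city
6  cloud    30   29  Cairo
4    fog    29   29   Lima
0  cloud    23   22  Cairo
2   snow     6  -26   Lima
5   snow     5   19  Cairo
group by cond, sum of low:
cond
cloud    51
fog      29
snow     -7
Name: low, dtype: int64
reset_index():
    cond  low
0  cloud   51
1    fog   29
2   snow   -7
So iloc[2]['low'] = -7.

-7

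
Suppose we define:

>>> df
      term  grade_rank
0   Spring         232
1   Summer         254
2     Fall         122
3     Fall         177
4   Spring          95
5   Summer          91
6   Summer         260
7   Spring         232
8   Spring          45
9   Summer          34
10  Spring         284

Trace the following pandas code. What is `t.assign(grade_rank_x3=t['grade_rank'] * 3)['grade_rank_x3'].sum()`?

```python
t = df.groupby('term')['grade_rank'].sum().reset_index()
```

5478

group by term, sum of grade_rank:
term
Fall      299
Spring    888
Summer    639
Name: grade_rank, dtype: int64
reset_index():
     term  grade_rank
0    Fall         299
1  Spring         888
2  Summer         639
add column grade_rank_x3 = t['grade_rank'] * 3:
     term  grade_rank  grade_rank_x3
0    Fall         299            897
1  Spring         888           2664
2  Summer         639           1917
sum of column 'grade_rank_x3' → 5478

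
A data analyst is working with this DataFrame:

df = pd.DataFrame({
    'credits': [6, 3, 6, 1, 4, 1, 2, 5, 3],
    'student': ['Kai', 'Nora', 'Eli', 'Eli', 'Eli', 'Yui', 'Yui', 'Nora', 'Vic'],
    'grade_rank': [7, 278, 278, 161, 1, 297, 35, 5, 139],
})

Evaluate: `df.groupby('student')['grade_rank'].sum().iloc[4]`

332

group by student, sum of grade_rank:
student
Eli     440
Kai       7
Nora    283
Vic     139
Yui     332
Name: grade_rank, dtype: int64
The value at position 4 is 332.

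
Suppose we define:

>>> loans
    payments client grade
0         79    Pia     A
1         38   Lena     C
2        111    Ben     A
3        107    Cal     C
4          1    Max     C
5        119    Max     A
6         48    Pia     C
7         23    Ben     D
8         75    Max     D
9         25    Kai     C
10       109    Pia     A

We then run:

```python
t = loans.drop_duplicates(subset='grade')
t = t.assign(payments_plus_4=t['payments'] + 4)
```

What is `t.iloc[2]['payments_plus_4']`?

27

drop duplicate grade (keep=first):
   payments client grade
0        79    Pia     A
1        38   Lena     C
7        23    Ben     D
add column payments_plus_4 = t['payments'] + 4:
   payments client grade  payments_plus_4
0        79    Pia     A               83
1        38   Lena     C               42
7        23    Ben     D               27
So iloc[2]['payments_plus_4'] = 27.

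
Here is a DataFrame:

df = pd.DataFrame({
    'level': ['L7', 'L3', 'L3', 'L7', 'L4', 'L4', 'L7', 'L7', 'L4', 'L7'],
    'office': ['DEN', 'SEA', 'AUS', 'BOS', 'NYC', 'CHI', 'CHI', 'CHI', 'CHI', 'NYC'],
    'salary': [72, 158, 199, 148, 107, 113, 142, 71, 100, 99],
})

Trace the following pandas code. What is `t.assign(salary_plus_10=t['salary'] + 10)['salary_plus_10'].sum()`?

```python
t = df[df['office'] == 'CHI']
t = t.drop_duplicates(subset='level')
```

275

filter rows where office == 'CHI':
  level office  salary
5    L4    CHI     113
6    L7    CHI     142
7    L7    CHI      71
8    L4    CHI     100
drop duplicate level (keep=first):
  level office  salary
5    L4    CHI     113
6    L7    CHI     142
add column salary_plus_10 = t['salary'] + 10:
  level office  salary  salary_plus_10
5    L4    CHI     113             123
6    L7    CHI     142             152
Finally, sum of column 'salary_plus_10' = 275.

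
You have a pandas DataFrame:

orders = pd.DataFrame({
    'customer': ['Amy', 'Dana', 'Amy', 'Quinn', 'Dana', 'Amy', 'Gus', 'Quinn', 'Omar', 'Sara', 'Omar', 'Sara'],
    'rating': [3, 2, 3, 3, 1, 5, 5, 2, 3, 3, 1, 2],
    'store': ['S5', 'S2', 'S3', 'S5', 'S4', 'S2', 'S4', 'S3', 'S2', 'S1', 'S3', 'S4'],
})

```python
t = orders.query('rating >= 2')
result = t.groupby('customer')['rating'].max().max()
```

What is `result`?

5

filter rows where rating >= 2:
   customer  rating store
0       Amy       3    S5
1      Dana       2    S2
2       Amy       3    S3
3     Quinn       3    S5
5       Amy       5    S2
6       Gus       5    S4
7     Quinn       2    S3
8      Omar       3    S2
9      Sara       3    S1
11     Sara       2    S4
group by customer, max of rating:
customer
Amy      5
Dana     2
Gus      5
Omar     3
Quinn    3
Sara     3
Name: rating, dtype: int64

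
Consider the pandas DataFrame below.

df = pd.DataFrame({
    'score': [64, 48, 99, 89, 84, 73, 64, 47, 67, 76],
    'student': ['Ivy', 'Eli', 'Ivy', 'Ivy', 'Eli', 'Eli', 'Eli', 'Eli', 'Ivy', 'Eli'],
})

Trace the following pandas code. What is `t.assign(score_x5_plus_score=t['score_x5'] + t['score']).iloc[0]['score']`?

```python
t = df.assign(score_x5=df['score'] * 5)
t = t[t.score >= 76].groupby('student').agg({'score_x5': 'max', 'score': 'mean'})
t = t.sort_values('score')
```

add column score_x5 = df['score'] * 5:
   score student  score_x5
0     64     Ivy       320
1     48     Eli       240
2     99     Ivy       495
3     89     Ivy       445
4     84     Eli       420
5     73     Eli       365
6     64     Eli       320
7     47     Eli       235
8     67     Ivy       335
9     76     Eli       380
filter rows where score >= 76:
   score student  score_x5
2     99     Ivy       495
3     89     Ivy       445
4     84     Eli       420
9     76     Eli       380
group by student: max(score_x5), mean(score):
         score_x5  score
student                 
Eli           420   80.0
Ivy           495   94.0
sort by score:
         score_x5  score
student                 
Eli           420   80.0
Ivy           495   94.0
add column score_x5_plus_score = t['score_x5'] + t['score']:
         score_x5  score  score_x5_plus_score
student                                      
Eli           420   80.0                500.0
Ivy           495   94.0                589.0
Reading off the value at position 0, column 'score', we get 80.0.

80.0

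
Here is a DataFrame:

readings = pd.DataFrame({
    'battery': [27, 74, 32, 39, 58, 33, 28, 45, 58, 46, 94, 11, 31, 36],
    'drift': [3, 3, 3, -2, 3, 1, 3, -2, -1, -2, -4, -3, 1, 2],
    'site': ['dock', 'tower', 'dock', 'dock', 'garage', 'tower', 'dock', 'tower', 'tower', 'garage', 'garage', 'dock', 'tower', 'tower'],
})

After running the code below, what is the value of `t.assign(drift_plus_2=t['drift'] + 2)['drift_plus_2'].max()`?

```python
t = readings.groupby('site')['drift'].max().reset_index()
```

group by site, max of drift:
site
dock      3
garage    3
tower     3
Name: drift, dtype: int64
reset_index():
     site  drift
0    dock      3
1  garage      3
2   tower      3
add column drift_plus_2 = t['drift'] + 2:
     site  drift  drift_plus_2
0    dock      3             5
1  garage      3             5
2   tower      3             5
The max of column 'drift_plus_2' is 5.

5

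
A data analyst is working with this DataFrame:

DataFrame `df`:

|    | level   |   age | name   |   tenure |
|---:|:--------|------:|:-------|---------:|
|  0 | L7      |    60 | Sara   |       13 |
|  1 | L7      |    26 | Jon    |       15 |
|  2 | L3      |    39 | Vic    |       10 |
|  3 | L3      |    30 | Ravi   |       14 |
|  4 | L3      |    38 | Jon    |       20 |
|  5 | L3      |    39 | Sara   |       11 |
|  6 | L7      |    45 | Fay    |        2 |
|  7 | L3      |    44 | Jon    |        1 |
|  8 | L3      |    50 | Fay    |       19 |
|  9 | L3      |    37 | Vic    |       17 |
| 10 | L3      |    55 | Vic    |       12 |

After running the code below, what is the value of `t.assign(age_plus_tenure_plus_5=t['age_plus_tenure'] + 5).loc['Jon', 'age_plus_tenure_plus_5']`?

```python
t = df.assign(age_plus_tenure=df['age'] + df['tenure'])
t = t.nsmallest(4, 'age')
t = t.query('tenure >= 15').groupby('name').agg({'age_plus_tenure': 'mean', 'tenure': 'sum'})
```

add column age_plus_tenure = df['age'] + df['tenure']:
   level  age  name  tenure  age_plus_tenure
0     L7   60  Sara      13               73
1     L7   26   Jon      15               41
2     L3   39   Vic      10               49
3     L3   30  Ravi      14               44
4     L3   38   Jon      20               58
5     L3   39  Sara      11               50
6     L7   45   Fay       2               47
7     L3   44   Jon       1               45
8     L3   50   Fay      19               69
9     L3   37   Vic      17               54
10    L3   55   Vic      12               67
take 4 rows with smallest age:
  level  age  name  tenure  age_plus_tenure
1    L7   26   Jon      15               41
3    L3   30  Ravi      14               44
9    L3   37   Vic      17               54
4    L3   38   Jon      20               58
filter rows where tenure >= 15:
  level  age name  tenure  age_plus_tenure
1    L7   26  Jon      15               41
9    L3   37  Vic      17               54
4    L3   38  Jon      20               58
group by name: mean(age_plus_tenure), sum(tenure):
      age_plus_tenure  tenure
name                         
Jon              49.5      35
Vic              54.0      17
add column age_plus_tenure_plus_5 = t['age_plus_tenure'] + 5:
      age_plus_tenure  tenure  age_plus_tenure_plus_5
name                                                 
Jon              49.5      35                    54.5
Vic              54.0      17                    59.0

54.5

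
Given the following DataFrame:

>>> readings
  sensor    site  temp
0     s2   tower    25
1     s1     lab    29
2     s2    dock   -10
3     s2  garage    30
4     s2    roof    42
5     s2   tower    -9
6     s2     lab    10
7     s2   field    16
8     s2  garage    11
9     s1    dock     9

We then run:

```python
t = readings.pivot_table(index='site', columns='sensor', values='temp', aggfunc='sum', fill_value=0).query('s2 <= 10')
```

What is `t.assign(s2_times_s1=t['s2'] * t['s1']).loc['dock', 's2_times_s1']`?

-90

pivot: rows=site, cols=sensor, sum(temp):
sensor  s1  s2
site          
dock     9 -10
field    0  16
garage   0  41
lab     29  10
roof     0  42
tower    0  16
filter rows where s2 <= 10:
sensor  s1  s2
site          
dock     9 -10
lab     29  10
add column s2_times_s1 = t['s2'] * t['s1']:
sensor  s1  s2  s2_times_s1
site                       
dock     9 -10          -90
lab     29  10          290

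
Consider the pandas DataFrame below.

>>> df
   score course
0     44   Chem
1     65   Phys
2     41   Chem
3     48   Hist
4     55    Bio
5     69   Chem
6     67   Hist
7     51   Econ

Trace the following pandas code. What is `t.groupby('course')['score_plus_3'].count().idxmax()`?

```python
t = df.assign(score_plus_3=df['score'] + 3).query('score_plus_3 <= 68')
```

Chem

add column score_plus_3 = df['score'] + 3:
   score course  score_plus_3
0     44   Chem            47
1     65   Phys            68
2     41   Chem            44
3     48   Hist            51
4     55    Bio            58
5     69   Chem            72
6     67   Hist            70
7     51   Econ            54
filter rows where score_plus_3 <= 68:
   score course  score_plus_3
0     44   Chem            47
1     65   Phys            68
2     41   Chem            44
3     48   Hist            51
4     55    Bio            58
7     51   Econ            54
group by course, count of score_plus_3:
course
Bio     1
Chem    2
Econ    1
Hist    1
Phys    1
Name: score_plus_3, dtype: int64
Taking the label with the largest value gives Chem.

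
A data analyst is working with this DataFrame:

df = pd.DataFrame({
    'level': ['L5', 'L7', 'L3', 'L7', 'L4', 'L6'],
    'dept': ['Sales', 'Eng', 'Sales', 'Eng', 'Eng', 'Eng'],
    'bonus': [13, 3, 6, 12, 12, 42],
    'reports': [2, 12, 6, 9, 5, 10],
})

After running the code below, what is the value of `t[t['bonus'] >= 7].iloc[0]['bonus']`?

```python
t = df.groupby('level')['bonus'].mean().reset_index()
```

12.0

group by level, mean of bonus:
level
L3     6.0
L4    12.0
L5    13.0
L6    42.0
L7     7.5
Name: bonus, dtype: float64
reset_index():
  level  bonus
0    L3    6.0
1    L4   12.0
2    L5   13.0
3    L6   42.0
4    L7    7.5
filter rows where bonus >= 7:
  level  bonus
1    L4   12.0
2    L5   13.0
3    L6   42.0
4    L7    7.5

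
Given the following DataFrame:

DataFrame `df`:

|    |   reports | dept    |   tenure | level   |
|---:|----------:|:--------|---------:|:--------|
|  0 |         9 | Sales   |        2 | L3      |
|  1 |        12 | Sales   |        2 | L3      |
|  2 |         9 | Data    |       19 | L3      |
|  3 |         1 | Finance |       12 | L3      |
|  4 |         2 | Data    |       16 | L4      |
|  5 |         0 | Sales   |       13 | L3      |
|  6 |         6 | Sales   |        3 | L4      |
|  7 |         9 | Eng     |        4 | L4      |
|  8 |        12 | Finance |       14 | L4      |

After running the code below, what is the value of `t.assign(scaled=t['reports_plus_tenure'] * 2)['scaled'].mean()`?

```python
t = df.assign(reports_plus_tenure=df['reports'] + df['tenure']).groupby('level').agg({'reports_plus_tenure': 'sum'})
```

add column reports_plus_tenure = df['reports'] + df['tenure']:
   reports     dept  tenure level  reports_plus_tenure
0        9    Sales       2    L3                   11
1       12    Sales       2    L3                   14
2        9     Data      19    L3                   28
3        1  Finance      12    L3                   13
4        2     Data      16    L4                   18
5        0    Sales      13    L3                   13
6        6    Sales       3    L4                    9
7        9      Eng       4    L4                   13
8       12  Finance      14    L4                   26
group by level, sum of reports_plus_tenure:
       reports_plus_tenure
level                     
L3                      79
L4                      66
add column scaled = t['reports_plus_tenure'] * 2:
       reports_plus_tenure  scaled
level                             
L3                      79     158
L4                      66     132
The mean of column 'scaled' is 145.0.

145.0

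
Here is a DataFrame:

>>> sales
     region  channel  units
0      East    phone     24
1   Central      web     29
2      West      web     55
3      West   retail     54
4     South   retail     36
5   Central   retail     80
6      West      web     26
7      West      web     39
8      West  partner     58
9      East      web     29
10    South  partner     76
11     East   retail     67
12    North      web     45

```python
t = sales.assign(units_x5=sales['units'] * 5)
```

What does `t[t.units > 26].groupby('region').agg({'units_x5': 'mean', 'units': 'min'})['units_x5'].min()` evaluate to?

225.0

add column units_x5 = sales['units'] * 5:
     region  channel  units  units_x5
0      East    phone     24       120
1   Central      web     29       145
2      West      web     55       275
3      West   retail     54       270
4     South   retail     36       180
5   Central   retail     80       400
6      West      web     26       130
7      West      web     39       195
8      West  partner     58       290
9      East      web     29       145
10    South  partner     76       380
11     East   retail     67       335
12    North      web     45       225
filter rows where units > 26:
     region  channel  units  units_x5
1   Central      web     29       145
2      West      web     55       275
3      West   retail     54       270
4     South   retail     36       180
5   Central   retail     80       400
7      West      web     39       195
8      West  partner     58       290
9      East      web     29       145
10    South  partner     76       380
11     East   retail     67       335
12    North      web     45       225
group by region: mean(units_x5), min(units):
         units_x5  units
region                  
Central     272.5     29
East        240.0     29
North       225.0     45
South       280.0     36
West        257.5     39
Reading off the min of column 'units_x5', we get 225.0.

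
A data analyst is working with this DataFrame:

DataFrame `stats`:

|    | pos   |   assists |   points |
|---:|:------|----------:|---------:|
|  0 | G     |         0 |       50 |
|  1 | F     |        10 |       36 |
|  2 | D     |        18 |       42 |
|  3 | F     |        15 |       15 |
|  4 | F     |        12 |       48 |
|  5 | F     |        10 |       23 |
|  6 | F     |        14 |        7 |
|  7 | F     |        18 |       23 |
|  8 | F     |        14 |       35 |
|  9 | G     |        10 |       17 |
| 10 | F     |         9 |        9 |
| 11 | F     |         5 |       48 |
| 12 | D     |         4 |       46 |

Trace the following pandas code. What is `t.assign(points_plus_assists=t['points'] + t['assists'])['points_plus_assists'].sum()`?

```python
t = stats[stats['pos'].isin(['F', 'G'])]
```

428

filter rows where pos in ['F', 'G']:
   pos  assists  points
0    G        0      50
1    F       10      36
3    F       15      15
4    F       12      48
5    F       10      23
6    F       14       7
7    F       18      23
8    F       14      35
9    G       10      17
10   F        9       9
11   F        5      48
add column points_plus_assists = t['points'] + t['assists']:
   pos  assists  points  points_plus_assists
0    G        0      50                   50
1    F       10      36                   46
3    F       15      15                   30
4    F       12      48                   60
5    F       10      23                   33
6    F       14       7                   21
7    F       18      23                   41
8    F       14      35                   49
9    G       10      17                   27
10   F        9       9                   18
11   F        5      48                   53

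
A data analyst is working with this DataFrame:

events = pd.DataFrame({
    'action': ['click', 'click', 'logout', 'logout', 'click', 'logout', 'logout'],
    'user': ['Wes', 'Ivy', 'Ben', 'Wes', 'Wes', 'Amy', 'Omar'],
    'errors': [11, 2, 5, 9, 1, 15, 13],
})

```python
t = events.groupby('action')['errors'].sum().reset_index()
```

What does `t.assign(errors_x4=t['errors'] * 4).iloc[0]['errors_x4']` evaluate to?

group by action, sum of errors:
action
click     14
logout    42
Name: errors, dtype: int64
reset_index():
   action  errors
0   click      14
1  logout      42
add column errors_x4 = t['errors'] * 4:
   action  errors  errors_x4
0   click      14         56
1  logout      42        168
The value at position 0, column 'errors_x4' is 56.

56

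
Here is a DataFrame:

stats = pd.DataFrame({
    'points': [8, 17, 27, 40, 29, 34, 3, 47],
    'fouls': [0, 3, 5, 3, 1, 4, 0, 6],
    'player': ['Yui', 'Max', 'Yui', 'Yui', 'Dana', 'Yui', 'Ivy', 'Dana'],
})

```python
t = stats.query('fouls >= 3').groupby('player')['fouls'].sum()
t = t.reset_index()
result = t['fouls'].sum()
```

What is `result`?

21

filter rows where fouls >= 3:
   points  fouls player
1      17      3    Max
2      27      5    Yui
3      40      3    Yui
5      34      4    Yui
7      47      6   Dana
group by player, sum of fouls:
player
Dana     6
Max      3
Yui     12
Name: fouls, dtype: int64
reset_index():
  player  fouls
0   Dana      6
1    Max      3
2    Yui     12
The sum of column 'fouls' is 21.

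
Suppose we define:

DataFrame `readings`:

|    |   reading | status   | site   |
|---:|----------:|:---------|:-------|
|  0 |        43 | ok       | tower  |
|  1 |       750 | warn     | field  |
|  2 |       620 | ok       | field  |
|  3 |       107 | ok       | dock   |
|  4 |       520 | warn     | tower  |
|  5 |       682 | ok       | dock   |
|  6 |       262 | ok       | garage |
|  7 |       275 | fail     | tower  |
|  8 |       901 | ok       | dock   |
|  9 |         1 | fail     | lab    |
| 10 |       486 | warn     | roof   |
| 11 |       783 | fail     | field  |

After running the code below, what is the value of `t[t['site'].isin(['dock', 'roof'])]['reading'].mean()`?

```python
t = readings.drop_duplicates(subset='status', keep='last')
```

693.5

drop duplicate status (keep=last):
    reading status   site
8       901     ok   dock
10      486   warn   roof
11      783   fail  field
filter rows where site in ['dock', 'roof']:
    reading status  site
8       901     ok  dock
10      486   warn  roof
Hence 693.5.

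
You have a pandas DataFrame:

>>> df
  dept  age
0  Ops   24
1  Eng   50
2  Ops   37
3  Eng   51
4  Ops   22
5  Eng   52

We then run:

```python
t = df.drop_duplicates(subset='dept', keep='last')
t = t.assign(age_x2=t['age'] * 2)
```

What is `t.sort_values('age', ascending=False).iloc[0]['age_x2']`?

drop duplicate dept (keep=last):
  dept  age
4  Ops   22
5  Eng   52
add column age_x2 = t['age'] * 2:
  dept  age  age_x2
4  Ops   22      44
5  Eng   52     104
sort by age descending:
  dept  age  age_x2
5  Eng   52     104
4  Ops   22      44
value at position 0, column 'age_x2' → 104

104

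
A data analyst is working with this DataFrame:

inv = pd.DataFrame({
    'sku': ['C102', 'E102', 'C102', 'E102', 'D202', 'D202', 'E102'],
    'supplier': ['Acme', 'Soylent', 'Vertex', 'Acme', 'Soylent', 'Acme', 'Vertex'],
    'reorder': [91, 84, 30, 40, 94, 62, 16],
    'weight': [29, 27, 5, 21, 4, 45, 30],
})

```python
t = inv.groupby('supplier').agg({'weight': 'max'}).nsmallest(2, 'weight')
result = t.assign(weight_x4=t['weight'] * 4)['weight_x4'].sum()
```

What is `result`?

group by supplier, max of weight:
          weight
supplier        
Acme          45
Soylent       27
Vertex        30
take 2 rows with smallest weight:
          weight
supplier        
Soylent       27
Vertex        30
add column weight_x4 = t['weight'] * 4:
          weight  weight_x4
supplier                   
Soylent       27        108
Vertex        30        120

228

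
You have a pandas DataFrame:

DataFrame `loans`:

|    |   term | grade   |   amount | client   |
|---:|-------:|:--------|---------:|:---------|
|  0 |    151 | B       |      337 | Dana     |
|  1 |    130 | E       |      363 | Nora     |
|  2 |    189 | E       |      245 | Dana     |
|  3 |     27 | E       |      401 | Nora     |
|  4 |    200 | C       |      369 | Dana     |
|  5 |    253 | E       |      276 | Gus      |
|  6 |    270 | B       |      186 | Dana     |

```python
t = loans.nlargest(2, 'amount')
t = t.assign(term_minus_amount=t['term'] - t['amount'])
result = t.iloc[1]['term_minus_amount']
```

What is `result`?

take 2 rows with largest amount:
   term grade  amount client
3    27     E     401   Nora
4   200     C     369   Dana
add column term_minus_amount = t['term'] - t['amount']:
   term grade  amount client  term_minus_amount
3    27     E     401   Nora               -374
4   200     C     369   Dana               -169
Hence -169.

-169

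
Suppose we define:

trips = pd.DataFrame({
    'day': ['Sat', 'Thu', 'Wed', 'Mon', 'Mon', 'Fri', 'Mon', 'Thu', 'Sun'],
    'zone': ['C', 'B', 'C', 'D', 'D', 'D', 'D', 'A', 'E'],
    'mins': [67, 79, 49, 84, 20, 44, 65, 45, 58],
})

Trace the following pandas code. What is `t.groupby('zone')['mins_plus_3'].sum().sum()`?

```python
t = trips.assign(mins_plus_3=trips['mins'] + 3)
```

538

add column mins_plus_3 = trips['mins'] + 3:
   day zone  mins  mins_plus_3
0  Sat    C    67           70
1  Thu    B    79           82
2  Wed    C    49           52
3  Mon    D    84           87
4  Mon    D    20           23
5  Fri    D    44           47
6  Mon    D    65           68
7  Thu    A    45           48
8  Sun    E    58           61
group by zone, sum of mins_plus_3:
zone
A     48
B     82
C    122
D    225
E     61
Name: mins_plus_3, dtype: int64
So sum() = 538.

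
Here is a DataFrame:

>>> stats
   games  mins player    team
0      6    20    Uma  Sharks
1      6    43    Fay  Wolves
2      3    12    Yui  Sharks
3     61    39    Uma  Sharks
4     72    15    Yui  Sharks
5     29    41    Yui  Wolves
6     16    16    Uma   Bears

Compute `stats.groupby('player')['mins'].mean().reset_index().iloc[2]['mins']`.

22.6666666667

group by player, mean of mins:
player
Fay    43.000000
Uma    25.000000
Yui    22.666667
Name: mins, dtype: float64
reset_index():
  player       mins
0    Fay  43.000000
1    Uma  25.000000
2    Yui  22.666667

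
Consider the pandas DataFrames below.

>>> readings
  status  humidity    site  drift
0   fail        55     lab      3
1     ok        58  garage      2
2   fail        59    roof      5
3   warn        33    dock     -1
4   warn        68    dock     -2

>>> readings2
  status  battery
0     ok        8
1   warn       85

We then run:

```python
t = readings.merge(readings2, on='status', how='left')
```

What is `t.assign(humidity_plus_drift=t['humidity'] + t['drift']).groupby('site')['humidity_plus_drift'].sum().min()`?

58

merge on 'status' (how='left') → 5 rows:
  status  humidity    site  drift  battery
0   fail        55     lab      3      NaN
1     ok        58  garage      2      8.0
2   fail        59    roof      5      NaN
3   warn        33    dock     -1     85.0
4   warn        68    dock     -2     85.0
add column humidity_plus_drift = t['humidity'] + t['drift']:
  status  humidity    site  drift  battery  humidity_plus_drift
0   fail        55     lab      3      NaN                   58
1     ok        58  garage      2      8.0                   60
2   fail        59    roof      5      NaN                   64
3   warn        33    dock     -1     85.0                   32
4   warn        68    dock     -2     85.0                   66
group by site, sum of humidity_plus_drift:
site
dock      98
garage    60
lab       58
roof      64
Name: humidity_plus_drift, dtype: int64
Taking the min of the resulting series gives 58.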